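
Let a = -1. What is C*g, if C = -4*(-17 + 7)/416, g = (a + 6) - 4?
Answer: 5/52 ≈ 0.096154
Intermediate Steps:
g = 1 (g = (-1 + 6) - 4 = 5 - 4 = 1)
C = 5/52 (C = -4*(-10)*(1/416) = 40*(1/416) = 5/52 ≈ 0.096154)
C*g = (5/52)*1 = 5/52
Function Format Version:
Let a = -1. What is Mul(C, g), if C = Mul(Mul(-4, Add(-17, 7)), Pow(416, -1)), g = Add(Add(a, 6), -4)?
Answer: Rational(5, 52) ≈ 0.096154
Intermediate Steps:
g = 1 (g = Add(Add(-1, 6), -4) = Add(5, -4) = 1)
C = Rational(5, 52) (C = Mul(Mul(-4, -10), Rational(1, 416)) = Mul(40, Rational(1, 416)) = Rational(5, 52) ≈ 0.096154)
Mul(C, g) = Mul(Rational(5, 52), 1) = Rational(5, 52)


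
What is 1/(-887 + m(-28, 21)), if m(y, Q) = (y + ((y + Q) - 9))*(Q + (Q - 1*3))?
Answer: -1/2603 ≈ -0.00038417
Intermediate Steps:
m(y, Q) = (-3 + 2*Q)*(-9 + Q + 2*y) (m(y, Q) = (y + ((Q + y) - 9))*(Q + (Q - 3)) = (y + (-9 + Q + y))*(Q + (-3 + Q)) = (-9 + Q + 2*y)*(-3 + 2*Q) = (-3 + 2*Q)*(-9 + Q + 2*y))
1/(-887 + m(-28, 21)) = 1/(-887 + (27 - 21*21 - 6*(-28) + 2*21² + 4*21*(-28))) = 1/(-887 + (27 - 441 + 168 + 2*441 - 2352)) = 1/(-887 + (27 - 441 + 168 + 882 - 2352)) = 1/(-887 - 1716) = 1/(-2603) = -1/2603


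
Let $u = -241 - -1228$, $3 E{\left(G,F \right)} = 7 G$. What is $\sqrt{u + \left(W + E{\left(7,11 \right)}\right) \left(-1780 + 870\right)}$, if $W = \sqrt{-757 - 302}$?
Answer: $\frac{\sqrt{-124887 - 8190 i \sqrt{1059}}}{3} \approx 97.023 - 152.61 i$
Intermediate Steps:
$E{\left(G,F \right)} = \frac{7 G}{3}$
$W = i \sqrt{1059}$ ($W = \sqrt{-1059} = i \sqrt{1059} \approx 32.542 i$)
$u = 987$ ($u = -241 + 1228 = 987$)
$\sqrt{u + \left(W + E{\left(7,11 \right)}\right) \left(-1780 + 870\right)} = \sqrt{987 + \left(i \sqrt{1059} + \frac{7}{3} \cdot 7\right) \left(-1780 + 870\right)} = \sqrt{987 + \left(i \sqrt{1059} + \frac{49}{3}\right) \left(-910\right)} = \sqrt{987 + \left(\frac{49}{3} + i \sqrt{1059}\right) \left(-910\right)} = \sqrt{987 - \left(\frac{44590}{3} + 910 i \sqrt{1059}\right)} = \sqrt{- \frac{41629}{3} - 910 i \sqrt{1059}}$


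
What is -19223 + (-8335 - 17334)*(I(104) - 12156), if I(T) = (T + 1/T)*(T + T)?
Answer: -243310005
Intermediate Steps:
I(T) = 2*T*(T + 1/T) (I(T) = (T + 1/T)*(2*T) = 2*T*(T + 1/T))
-19223 + (-8335 - 17334)*(I(104) - 12156) = -19223 + (-8335 - 17334)*((2 + 2*104²) - 12156) = -19223 - 25669*((2 + 2*10816) - 12156) = -19223 - 25669*((2 + 21632) - 12156) = -19223 - 25669*(21634 - 12156) = -19223 - 25669*9478 = -19223 - 243290782 = -243310005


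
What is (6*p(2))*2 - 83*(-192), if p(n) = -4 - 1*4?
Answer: 15840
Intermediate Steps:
p(n) = -8 (p(n) = -4 - 4 = -8)
(6*p(2))*2 - 83*(-192) = (6*(-8))*2 - 83*(-192) = -48*2 + 15936 = -96 + 15936 = 15840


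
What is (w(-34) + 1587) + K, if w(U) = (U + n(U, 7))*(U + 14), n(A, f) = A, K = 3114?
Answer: 6061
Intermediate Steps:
w(U) = 2*U*(14 + U) (w(U) = (U + U)*(U + 14) = (2*U)*(14 + U) = 2*U*(14 + U))
(w(-34) + 1587) + K = (2*(-34)*(14 - 34) + 1587) + 3114 = (2*(-34)*(-20) + 1587) + 3114 = (1360 + 1587) + 3114 = 2947 + 3114 = 6061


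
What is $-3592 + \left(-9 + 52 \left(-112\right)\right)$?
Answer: $-9425$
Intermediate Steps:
$-3592 + \left(-9 + 52 \left(-112\right)\right) = -3592 - 5833 = -9425$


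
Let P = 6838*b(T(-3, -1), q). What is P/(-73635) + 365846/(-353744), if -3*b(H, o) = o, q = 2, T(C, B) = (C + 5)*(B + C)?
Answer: -37989703843/39071909160 ≈ -0.97230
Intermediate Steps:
T(C, B) = (5 + C)*(B + C)
b(H, o) = -o/3
P = -13676/3 (P = 6838*(-⅓*2) = 6838*(-⅔) = -13676/3 ≈ -4558.7)
P/(-73635) + 365846/(-353744) = -13676/3/(-73635) + 365846/(-353744) = -13676/3*(-1/73635) + 365846*(-1/353744) = 13676/220905 - 182923/176872 = -37989703843/39071909160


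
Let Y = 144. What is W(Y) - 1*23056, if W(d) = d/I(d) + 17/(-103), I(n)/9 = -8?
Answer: -2374991/103 ≈ -23058.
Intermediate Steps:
I(n) = -72 (I(n) = 9*(-8) = -72)
W(d) = -17/103 - d/72 (W(d) = d/(-72) + 17/(-103) = d*(-1/72) + 17*(-1/103) = -d/72 - 17/103 = -17/103 - d/72)
W(Y) - 1*23056 = (-17/103 - 1/72*144) - 1*23056 = (-17/103 - 2) - 23056 = -223/103 - 23056 = -2374991/103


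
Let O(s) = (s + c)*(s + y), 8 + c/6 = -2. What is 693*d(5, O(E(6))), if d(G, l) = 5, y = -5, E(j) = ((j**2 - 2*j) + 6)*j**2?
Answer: 3465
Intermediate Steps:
c = -60 (c = -48 + 6*(-2) = -48 - 12 = -60)
E(j) = j**2*(6 + j**2 - 2*j) (E(j) = (6 + j**2 - 2*j)*j**2 = j**2*(6 + j**2 - 2*j))
O(s) = (-60 + s)*(-5 + s) (O(s) = (s - 60)*(s - 5) = (-60 + s)*(-5 + s))
693*d(5, O(E(6))) = 693*5 = 3465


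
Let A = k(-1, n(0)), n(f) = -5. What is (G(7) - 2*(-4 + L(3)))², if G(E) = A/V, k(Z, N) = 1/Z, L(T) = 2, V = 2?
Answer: 49/4 ≈ 12.250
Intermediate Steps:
A = -1 (A = 1/(-1) = -1)
G(E) = -½ (G(E) = -1/2 = -1*½ = -½)
(G(7) - 2*(-4 + L(3)))² = (-½ - 2*(-4 + 2))² = (-½ - 2*(-2))² = (-½ + 4)² = (7/2)² = 49/4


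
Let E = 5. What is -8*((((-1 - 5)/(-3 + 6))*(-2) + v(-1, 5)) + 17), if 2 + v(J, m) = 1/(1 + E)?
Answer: -460/3 ≈ -153.33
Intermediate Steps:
v(J, m) = -11/6 (v(J, m) = -2 + 1/(1 + 5) = -2 + 1/6 = -2 + ⅙ = -11/6)
-8*((((-1 - 5)/(-3 + 6))*(-2) + v(-1, 5)) + 17) = -8*((((-1 - 5)/(-3 + 6))*(-2) - 11/6) + 17) = -8*((-6/3*(-2) - 11/6) + 17) = -8*((-6*⅓*(-2) - 11/6) + 17) = -8*((-2*(-2) - 11/6) + 17) = -8*((4 - 11/6) + 17) = -8*(13/6 + 17) = -8*115/6 = -460/3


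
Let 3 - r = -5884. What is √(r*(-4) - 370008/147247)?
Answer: 2*I*√127653664967977/147247 ≈ 153.46*I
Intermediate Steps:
r = 5887 (r = 3 - 1*(-5884) = 3 + 5884 = 5887)
√(r*(-4) - 370008/147247) = √(5887*(-4) - 370008/147247) = √(-23548 - 370008*1/147247) = √(-23548 - 370008/147247) = √(-3467742364/147247) = 2*I*√127653664967977/147247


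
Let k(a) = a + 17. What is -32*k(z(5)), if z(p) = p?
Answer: -704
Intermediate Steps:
k(a) = 17 + a
-32*k(z(5)) = -32*(17 + 5) = -32*22 = -704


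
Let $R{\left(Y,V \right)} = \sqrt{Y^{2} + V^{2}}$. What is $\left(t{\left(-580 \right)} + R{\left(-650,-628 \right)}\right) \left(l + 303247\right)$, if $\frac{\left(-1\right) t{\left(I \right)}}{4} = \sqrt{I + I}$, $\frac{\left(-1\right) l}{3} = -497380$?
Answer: $3590774 \sqrt{204221} - 14363096 i \sqrt{290} \approx 1.6227 \cdot 10^{9} - 2.4459 \cdot 10^{8} i$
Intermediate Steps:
$l = 1492140$ ($l = \left(-3\right) \left(-497380\right) = 1492140$)
$R{\left(Y,V \right)} = \sqrt{V^{2} + Y^{2}}$
$t{\left(I \right)} = - 4 \sqrt{2} \sqrt{I}$ ($t{\left(I \right)} = - 4 \sqrt{I + I} = - 4 \sqrt{2 I} = - 4 \sqrt{2} \sqrt{I}$)
$\left(t{\left(-580 \right)} + R{\left(-650,-628 \right)}\right) \left(l + 303247\right) = \left(- 4 \sqrt{2} \sqrt{-580} + \sqrt{\left(-628\right)^{2} + \left(-650\right)^{2}}\right) \left(1492140 + 303247\right) = \left(- 4 \sqrt{2} \cdot 2 i \sqrt{145} + \sqrt{394384 + 422500}\right) 1795387 = \left(- 8 i \sqrt{290} + \sqrt{816884}\right) 1795387 = \left(- 8 i \sqrt{290} + 2 \sqrt{204221}\right) 1795387 = \left(2 \sqrt{204221} - 8 i \sqrt{290}\right) 1795387 = 3590774 \sqrt{204221} - 14363096 i \sqrt{290}$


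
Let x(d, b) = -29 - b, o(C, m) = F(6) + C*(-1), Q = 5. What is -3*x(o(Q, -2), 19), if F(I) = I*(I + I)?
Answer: 144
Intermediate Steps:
F(I) = 2*I² (F(I) = I*(2*I) = 2*I²)
o(C, m) = 72 - C (o(C, m) = 2*6² + C*(-1) = 2*36 - C = 72 - C)
-3*x(o(Q, -2), 19) = -3*(-29 - 1*19) = -3*(-29 - 19) = -3*(-48) = 144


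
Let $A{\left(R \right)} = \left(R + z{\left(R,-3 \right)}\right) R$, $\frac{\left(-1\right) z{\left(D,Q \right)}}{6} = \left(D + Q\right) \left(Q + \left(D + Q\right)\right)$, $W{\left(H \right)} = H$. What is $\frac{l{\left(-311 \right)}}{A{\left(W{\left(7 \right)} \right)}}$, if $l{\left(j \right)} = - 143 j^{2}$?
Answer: $\frac{13831103}{119} \approx 1.1623 \cdot 10^{5}$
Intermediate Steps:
$z{\left(D,Q \right)} = - 6 \left(D + Q\right) \left(D + 2 Q\right)$ ($z{\left(D,Q \right)} = - 6 \left(D + Q\right) \left(Q + \left(D + Q\right)\right) = - 6 \left(D + Q\right) \left(D + 2 Q\right)$)
$A{\left(R \right)} = R \left(-108 - 6 R^{2} + 55 R\right)$ ($A{\left(R \right)} = \left(R - \left(108 + 6 R^{2} + 18 R \left(-3\right)\right)\right) R = \left(R - \left(108 - 54 R + 6 R^{2}\right)\right) R = \left(-108 - 6 R^{2} + 55 R\right) R = R \left(-108 - 6 R^{2} + 55 R\right)$)
$\frac{l{\left(-311 \right)}}{A{\left(W{\left(7 \right)} \right)}} = \frac{\left(-143\right) \left(-311\right)^{2}}{7 \left(-108 - 6 \cdot 7^{2} + 55 \cdot 7\right)} = \frac{\left(-143\right) 96721}{7 \left(-108 - 294 + 385\right)} = - \frac{13831103}{7 \left(-108 - 294 + 385\right)} = - \frac{13831103}{7 \left(-17\right)} = - \frac{13831103}{-119} = \left(-13831103\right) \left(- \frac{1}{119}\right) = \frac{13831103}{119}$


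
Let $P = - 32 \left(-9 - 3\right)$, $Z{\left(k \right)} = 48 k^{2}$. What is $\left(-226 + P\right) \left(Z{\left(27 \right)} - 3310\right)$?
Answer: $5005756$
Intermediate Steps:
$P = 384$ ($P = \left(-32\right) \left(-12\right) = 384$)
$\left(-226 + P\right) \left(Z{\left(27 \right)} - 3310\right) = \left(-226 + 384\right) \left(48 \cdot 27^{2} - 3310\right) = 158 \left(48 \cdot 729 - 3310\right) = 158 \left(34992 - 3310\right) = 158 \cdot 31682 = 5005756$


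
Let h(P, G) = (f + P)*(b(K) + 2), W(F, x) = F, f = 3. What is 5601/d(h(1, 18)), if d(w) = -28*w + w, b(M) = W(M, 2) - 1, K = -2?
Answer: 1867/36 ≈ 51.861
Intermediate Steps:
b(M) = -1 + M (b(M) = M - 1 = -1 + M)
h(P, G) = -3 - P (h(P, G) = (3 + P)*((-1 - 2) + 2) = (3 + P)*(-3 + 2) = (3 + P)*(-1) = -3 - P)
d(w) = -27*w
5601/d(h(1, 18)) = 5601/((-27*(-3 - 1*1))) = 5601/((-27*(-3 - 1))) = 5601/((-27*(-4))) = 5601/108 = 5601*(1/108) = 1867/36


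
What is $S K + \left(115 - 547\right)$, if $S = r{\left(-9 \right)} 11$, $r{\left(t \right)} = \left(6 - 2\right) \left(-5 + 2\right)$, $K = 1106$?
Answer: $-146424$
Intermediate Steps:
$r{\left(t \right)} = -12$ ($r{\left(t \right)} = 4 \left(-3\right) = -12$)
$S = -132$ ($S = \left(-12\right) 11 = -132$)
$S K + \left(115 - 547\right) = \left(-132\right) 1106 + \left(115 - 547\right) = -145992 + \left(115 - 547\right) = -145992 - 432 = -146424$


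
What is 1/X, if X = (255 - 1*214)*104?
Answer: 1/4264 ≈ 0.00023452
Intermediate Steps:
X = 4264 (X = (255 - 214)*104 = 41*104 = 4264)
1/X = 1/4264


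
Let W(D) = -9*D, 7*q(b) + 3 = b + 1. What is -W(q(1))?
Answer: -9/7 ≈ -1.2857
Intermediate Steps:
q(b) = -2/7 + b/7 (q(b) = -3/7 + (b + 1)/7 = -3/7 + (1 + b)/7 = -3/7 + (1/7 + b/7) = -2/7 + b/7)
-W(q(1)) = -(-9)*(-2/7 + (1/7)*1) = -(-9)*(-2/7 + 1/7) = -(-9)*(-1)/7 = -1*9/7 = -9/7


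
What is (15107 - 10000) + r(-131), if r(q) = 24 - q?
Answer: 5262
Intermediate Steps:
(15107 - 10000) + r(-131) = (15107 - 10000) + (24 - 1*(-131)) = 5107 + (24 + 131) = 5107 + 155 = 5262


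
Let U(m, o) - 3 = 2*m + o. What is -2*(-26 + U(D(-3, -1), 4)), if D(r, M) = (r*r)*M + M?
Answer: 78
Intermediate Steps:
D(r, M) = M + M*r² (D(r, M) = r²*M + M = M*r² + M = M + M*r²)
U(m, o) = 3 + o + 2*m (U(m, o) = 3 + (2*m + o) = 3 + (o + 2*m) = 3 + o + 2*m)
-2*(-26 + U(D(-3, -1), 4)) = -2*(-26 + (3 + 4 + 2*(-(1 + (-3)²)))) = -2*(-26 + (3 + 4 + 2*(-(1 + 9)))) = -2*(-26 + (3 + 4 + 2*(-1*10))) = -2*(-26 + (3 + 4 + 2*(-10))) = -2*(-26 + (3 + 4 - 20)) = -2*(-26 - 13) = -2*(-39) = 78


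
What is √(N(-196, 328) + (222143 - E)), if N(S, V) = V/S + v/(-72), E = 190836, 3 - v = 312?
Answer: √220920666/84 ≈ 176.95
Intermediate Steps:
v = -309 (v = 3 - 1*312 = 3 - 312 = -309)
N(S, V) = 103/24 + V/S (N(S, V) = V/S - 309/(-72) = V/S - 309*(-1/72) = V/S + 103/24 = 103/24 + V/S)
√(N(-196, 328) + (222143 - E)) = √((103/24 + 328/(-196)) + (222143 - 1*190836)) = √((103/24 + 328*(-1/196)) + (222143 - 190836)) = √((103/24 - 82/49) + 31307) = √(3079/1176 + 31307) = √(36820111/1176) = √220920666/84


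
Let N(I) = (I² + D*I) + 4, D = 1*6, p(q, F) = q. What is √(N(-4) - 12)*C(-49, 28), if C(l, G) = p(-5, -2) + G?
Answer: 92*I ≈ 92.0*I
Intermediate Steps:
C(l, G) = -5 + G
D = 6
N(I) = 4 + I² + 6*I (N(I) = (I² + 6*I) + 4 = 4 + I² + 6*I)
√(N(-4) - 12)*C(-49, 28) = √((4 + (-4)² + 6*(-4)) - 12)*(-5 + 28) = √((4 + 16 - 24) - 12)*23 = √(-4 - 12)*23 = √(-16)*23 = (4*I)*23 = 92*I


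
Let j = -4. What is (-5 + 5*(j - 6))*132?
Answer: -7260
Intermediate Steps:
(-5 + 5*(j - 6))*132 = (-5 + 5*(-4 - 6))*132 = (-5 + 5*(-10))*132 = (-5 - 50)*132 = -55*132 = -7260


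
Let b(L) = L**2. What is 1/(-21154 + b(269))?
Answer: 1/51207 ≈ 1.9529e-5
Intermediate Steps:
1/(-21154 + b(269)) = 1/(-21154 + 269**2) = 1/(-21154 + 72361) = 1/51207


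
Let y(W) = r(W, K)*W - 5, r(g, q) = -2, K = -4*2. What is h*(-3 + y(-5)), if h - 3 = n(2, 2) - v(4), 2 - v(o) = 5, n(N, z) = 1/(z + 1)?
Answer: 38/3 ≈ 12.667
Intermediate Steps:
n(N, z) = 1/(1 + z)
v(o) = -3 (v(o) = 2 - 1*5 = 2 - 5 = -3)
K = -8
h = 19/3 (h = 3 + (1/(1 + 2) - 1*(-3)) = 3 + (1/3 + 3) = 3 + (⅓ + 3) = 3 + 10/3 = 19/3 ≈ 6.3333)
y(W) = -5 - 2*W (y(W) = -2*W - 5 = -5 - 2*W)
h*(-3 + y(-5)) = 19*(-3 + (-5 - 2*(-5)))/3 = 19*(-3 + (-5 + 10))/3 = 19*(-3 + 5)/3 = (19/3)*2 = 38/3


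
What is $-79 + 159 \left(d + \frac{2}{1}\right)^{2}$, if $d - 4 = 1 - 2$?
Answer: $3896$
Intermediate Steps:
$d = 3$ ($d = 4 + \left(1 - 2\right) = 4 - 1 = 3$)
$-79 + 159 \left(d + \frac{2}{1}\right)^{2} = -79 + 159 \left(3 + \frac{2}{1}\right)^{2} = -79 + 159 \left(3 + 2 \cdot 1\right)^{2} = -79 + 159 \left(3 + 2\right)^{2} = -79 + 159 \cdot 5^{2} = -79 + 159 \cdot 25 = -79 + 3975 = 3896$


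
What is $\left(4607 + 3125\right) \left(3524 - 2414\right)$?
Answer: $8582520$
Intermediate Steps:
$\left(4607 + 3125\right) \left(3524 - 2414\right) = 7732 \cdot 1110 = 8582520$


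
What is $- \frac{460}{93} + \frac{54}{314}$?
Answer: $- \frac{69709}{14601} \approx -4.7743$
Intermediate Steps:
$- \frac{460}{93} + \frac{54}{314} = \left(-460\right) \frac{1}{93} + 54 \cdot \frac{1}{314} = - \frac{460}{93} + \frac{27}{157} = - \frac{69709}{14601}$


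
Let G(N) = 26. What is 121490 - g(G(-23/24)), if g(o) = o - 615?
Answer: 122079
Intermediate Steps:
g(o) = -615 + o
121490 - g(G(-23/24)) = 121490 - (-615 + 26) = 121490 - 1*(-589) = 121490 + 589 = 122079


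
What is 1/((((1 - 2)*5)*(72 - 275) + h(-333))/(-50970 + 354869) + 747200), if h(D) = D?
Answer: 303899/227073333482 ≈ 1.3383e-6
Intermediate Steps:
1/((((1 - 2)*5)*(72 - 275) + h(-333))/(-50970 + 354869) + 747200) = 1/((((1 - 2)*5)*(72 - 275) - 333)/(-50970 + 354869) + 747200) = 1/((-1*5*(-203) - 333)/303899 + 747200) = 1/((-5*(-203) - 333)*(1/303899) + 747200) = 1/((1015 - 333)*(1/303899) + 747200) = 1/(682*(1/303899) + 747200) = 1/(682/303899 + 747200) = 1/(227073333482/303899) = 303899/227073333482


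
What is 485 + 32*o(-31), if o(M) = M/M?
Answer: 517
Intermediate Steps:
o(M) = 1
485 + 32*o(-31) = 485 + 32*1 = 485 + 32 = 517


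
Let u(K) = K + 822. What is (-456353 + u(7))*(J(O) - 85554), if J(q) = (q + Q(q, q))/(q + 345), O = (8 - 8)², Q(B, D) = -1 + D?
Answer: 13445306057644/345 ≈ 3.8972e+10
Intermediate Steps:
O = 0 (O = 0² = 0)
u(K) = 822 + K
J(q) = (-1 + 2*q)/(345 + q) (J(q) = (q + (-1 + q))/(q + 345) = (-1 + 2*q)/(345 + q))
(-456353 + u(7))*(J(O) - 85554) = (-456353 + (822 + 7))*((-1 + 2*0)/(345 + 0) - 85554) = (-456353 + 829)*((-1 + 0)/345 - 85554) = -455524*((1/345)*(-1) - 85554) = -455524*(-1/345 - 85554) = -455524*(-29516131/345) = 13445306057644/345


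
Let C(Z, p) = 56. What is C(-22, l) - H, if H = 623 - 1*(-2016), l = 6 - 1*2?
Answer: -2583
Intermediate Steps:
l = 4 (l = 6 - 2 = 4)
H = 2639 (H = 623 + 2016 = 2639)
C(-22, l) - H = 56 - 1*2639 = 56 - 2639 = -2583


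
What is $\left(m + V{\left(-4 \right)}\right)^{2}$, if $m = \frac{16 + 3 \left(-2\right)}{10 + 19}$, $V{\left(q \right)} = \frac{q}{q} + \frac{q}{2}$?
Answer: $\frac{361}{841} \approx 0.42925$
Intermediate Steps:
$V{\left(q \right)} = 1 + \frac{q}{2}$ ($V{\left(q \right)} = 1 + q \frac{1}{2} = 1 + \frac{q}{2}$)
$m = \frac{10}{29}$ ($m = \frac{16 - 6}{29} = 10 \cdot \frac{1}{29} = \frac{10}{29} \approx 0.34483$)
$\left(m + V{\left(-4 \right)}\right)^{2} = \left(\frac{10}{29} + \left(1 + \frac{1}{2} \left(-4\right)\right)\right)^{2} = \left(\frac{10}{29} + \left(1 - 2\right)\right)^{2} = \left(\frac{10}{29} - 1\right)^{2} = \left(- \frac{19}{29}\right)^{2} = \frac{361}{841}$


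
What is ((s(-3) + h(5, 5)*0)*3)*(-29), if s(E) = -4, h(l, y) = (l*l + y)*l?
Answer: 348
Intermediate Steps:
h(l, y) = l*(y + l²) (h(l, y) = (l² + y)*l = (y + l²)*l = l*(y + l²))
((s(-3) + h(5, 5)*0)*3)*(-29) = ((-4 + (5*(5 + 5²))*0)*3)*(-29) = ((-4 + (5*(5 + 25))*0)*3)*(-29) = ((-4 + (5*30)*0)*3)*(-29) = ((-4 + 150*0)*3)*(-29) = ((-4 + 0)*3)*(-29) = -4*3*(-29) = -12*(-29) = 348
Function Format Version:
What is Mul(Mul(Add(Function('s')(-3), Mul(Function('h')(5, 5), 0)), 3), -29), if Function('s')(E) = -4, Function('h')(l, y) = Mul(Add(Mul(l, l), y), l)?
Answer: 348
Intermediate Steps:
Function('h')(l, y) = Mul(l, Add(y, Pow(l, 2))) (Function('h')(l, y) = Mul(Add(Pow(l, 2), y), l) = Mul(Add(y, Pow(l, 2)), l) = Mul(l, Add(y, Pow(l, 2))))
Mul(Mul(Add(Function('s')(-3), Mul(Function('h')(5, 5), 0)), 3), -29) = Mul(Mul(Add(-4, Mul(Mul(5, Add(5, Pow(5, 2))), 0)), 3), -29) = Mul(Mul(Add(-4, Mul(Mul(5, Add(5, 25)), 0)), 3), -29) = Mul(Mul(Add(-4, Mul(Mul(5, 30), 0)), 3), -29) = Mul(Mul(Add(-4, Mul(150, 0)), 3), -29) = Mul(Mul(Add(-4, 0), 3), -29) = Mul(Mul(-4, 3), -29) = Mul(-12, -29) = 348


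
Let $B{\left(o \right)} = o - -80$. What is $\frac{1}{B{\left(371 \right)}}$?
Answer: $\frac{1}{451} \approx 0.0022173$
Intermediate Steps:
$B{\left(o \right)} = 80 + o$ ($B{\left(o \right)} = o + 80 = 80 + o$)
$\frac{1}{B{\left(371 \right)}} = \frac{1}{80 + 371} = \frac{1}{451}$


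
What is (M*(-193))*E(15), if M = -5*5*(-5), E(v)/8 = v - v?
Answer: 0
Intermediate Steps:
E(v) = 0 (E(v) = 8*(v - v) = 8*0 = 0)
M = 125 (M = -25*(-5) = 125)
(M*(-193))*E(15) = (125*(-193))*0 = -24125*0 = 0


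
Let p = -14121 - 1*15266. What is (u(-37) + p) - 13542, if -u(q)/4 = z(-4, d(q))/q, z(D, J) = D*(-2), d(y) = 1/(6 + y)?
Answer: -1588341/37 ≈ -42928.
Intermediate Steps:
z(D, J) = -2*D
p = -29387 (p = -14121 - 15266 = -29387)
u(q) = -32/q (u(q) = -4*(-2*(-4))/q = -32/q)
(u(-37) + p) - 13542 = (-32/(-37) - 29387) - 13542 = (-32*(-1/37) - 29387) - 13542 = (32/37 - 29387) - 13542 = -1087287/37 - 13542 = -1588341/37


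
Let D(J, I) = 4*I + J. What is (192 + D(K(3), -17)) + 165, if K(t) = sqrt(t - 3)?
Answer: 289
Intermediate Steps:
K(t) = sqrt(-3 + t)
D(J, I) = J + 4*I
(192 + D(K(3), -17)) + 165 = (192 + (sqrt(-3 + 3) + 4*(-17))) + 165 = (192 + (sqrt(0) - 68)) + 165 = (192 + (0 - 68)) + 165 = (192 - 68) + 165 = 124 + 165 = 289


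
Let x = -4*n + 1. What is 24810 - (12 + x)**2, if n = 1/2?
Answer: 24689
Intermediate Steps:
n = 1/2 ≈ 0.50000
x = -1 (x = -4*1/2 + 1 = -2 + 1 = -1)
24810 - (12 + x)**2 = 24810 - (12 - 1)**2 = 24810 - 1*11**2 = 24810 - 1*121 = 24810 - 121 = 24689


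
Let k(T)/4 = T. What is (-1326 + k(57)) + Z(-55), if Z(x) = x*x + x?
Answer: 1872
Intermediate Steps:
k(T) = 4*T
Z(x) = x + x² (Z(x) = x² + x = x + x²)
(-1326 + k(57)) + Z(-55) = (-1326 + 4*57) - 55*(1 - 55) = (-1326 + 228) - 55*(-54) = -1098 + 2970 = 1872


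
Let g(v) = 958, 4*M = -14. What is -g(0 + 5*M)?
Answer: -958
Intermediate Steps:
M = -7/2 (M = (¼)*(-14) = -7/2 ≈ -3.5000)
-g(0 + 5*M) = -1*958 = -958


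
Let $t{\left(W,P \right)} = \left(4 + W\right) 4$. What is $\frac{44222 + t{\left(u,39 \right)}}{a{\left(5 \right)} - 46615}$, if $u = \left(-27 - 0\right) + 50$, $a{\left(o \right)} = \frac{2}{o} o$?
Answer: $- \frac{44330}{46613} \approx -0.95102$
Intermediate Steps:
$a{\left(o \right)} = 2$
$u = 23$ ($u = \left(-27 + \left(-24 + 24\right)\right) + 50 = \left(-27 + 0\right) + 50 = -27 + 50 = 23$)
$t{\left(W,P \right)} = 16 + 4 W$
$\frac{44222 + t{\left(u,39 \right)}}{a{\left(5 \right)} - 46615} = \frac{44222 + \left(16 + 4 \cdot 23\right)}{2 - 46615} = \frac{44222 + \left(16 + 92\right)}{-46613} = \left(44222 + 108\right) \left(- \frac{1}{46613}\right) = 44330 \left(- \frac{1}{46613}\right) = - \frac{44330}{46613}$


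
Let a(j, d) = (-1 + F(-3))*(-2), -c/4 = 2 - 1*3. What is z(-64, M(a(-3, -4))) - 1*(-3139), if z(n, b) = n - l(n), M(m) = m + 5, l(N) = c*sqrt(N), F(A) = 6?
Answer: 3075 - 32*I ≈ 3075.0 - 32.0*I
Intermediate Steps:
c = 4 (c = -4*(2 - 1*3) = -4*(2 - 3) = -4*(-1) = 4)
l(N) = 4*sqrt(N)
a(j, d) = -10 (a(j, d) = (-1 + 6)*(-2) = 5*(-2) = -10)
M(m) = 5 + m
z(n, b) = n - 4*sqrt(n)
z(-64, M(a(-3, -4))) - 1*(-3139) = (-64 - 32*I) - 1*(-3139) = (-64 - 32*I) + 3139 = 3075 - 32*I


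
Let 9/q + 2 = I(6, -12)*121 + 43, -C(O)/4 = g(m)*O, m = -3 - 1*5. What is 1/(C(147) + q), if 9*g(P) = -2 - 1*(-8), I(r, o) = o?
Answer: -1411/553121 ≈ -0.0025510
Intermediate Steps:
m = -8 (m = -3 - 5 = -8)
g(P) = ⅔ (g(P) = (-2 - 1*(-8))/9 = (-2 + 8)/9 = (⅑)*6 = ⅔)
C(O) = -8*O/3
q = -9/1411 (q = 9/(-2 + (-12*121 + 43)) = 9/(-2 + (-1452 + 43)) = 9/(-2 - 1409) = 9/(-1411) = 9*(-1/1411) = -9/1411 ≈ -0.0063785)
1/(C(147) + q) = 1/(-8/3*147 - 9/1411) = 1/(-392 - 9/1411) = 1/(-553121/1411) = -1411/553121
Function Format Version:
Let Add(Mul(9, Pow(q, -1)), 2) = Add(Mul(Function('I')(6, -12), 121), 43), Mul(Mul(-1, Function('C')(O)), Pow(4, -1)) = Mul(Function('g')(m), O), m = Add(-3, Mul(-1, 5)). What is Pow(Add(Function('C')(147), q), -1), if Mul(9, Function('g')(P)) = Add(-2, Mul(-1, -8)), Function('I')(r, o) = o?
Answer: Rational(-1411, 553121) ≈ -0.0025510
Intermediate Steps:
m = -8 (m = Add(-3, -5) = -8)
Function('g')(P) = Rational(2, 3) (Function('g')(P) = Mul(Rational(1, 9), Add(-2, Mul(-1, -8))) = Mul(Rational(1, 9), Add(-2, 8)) = Mul(Rational(1, 9), 6) = Rational(2, 3))
Function('C')(O) = Mul(Rational(-8, 3), O) (Function('C')(O) = Mul(-4, Mul(Rational(2, 3), O)) = Mul(Rational(-8, 3), O))
q = Rational(-9, 1411) (q = Mul(9, Pow(Add(-2, Add(Mul(-12, 121), 43)), -1)) = Mul(9, Pow(Add(-2, Add(-1452, 43)), -1)) = Mul(9, Pow(Add(-2, -1409), -1)) = Mul(9, Pow(-1411, -1)) = Mul(9, Rational(-1, 1411)) = Rational(-9, 1411) ≈ -0.0063785)
Pow(Add(Function('C')(147), q), -1) = Pow(Add(Mul(Rational(-8, 3), 147), Rational(-9, 1411)), -1) = Pow(Add(-392, Rational(-9, 1411)), -1) = Pow(Rational(-553121, 1411), -1) = Rational(-1411, 553121)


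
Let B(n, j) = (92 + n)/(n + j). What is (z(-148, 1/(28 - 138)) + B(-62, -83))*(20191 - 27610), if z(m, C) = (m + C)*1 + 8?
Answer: 3318437091/3190 ≈ 1.0403e+6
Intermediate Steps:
z(m, C) = 8 + C + m (z(m, C) = (C + m)*1 + 8 = (C + m) + 8 = 8 + C + m)
B(n, j) = (92 + n)/(j + n)
(z(-148, 1/(28 - 138)) + B(-62, -83))*(20191 - 27610) = ((8 + 1/(28 - 138) - 148) + (92 - 62)/(-83 - 62))*(20191 - 27610) = ((8 + 1/(-110) - 148) + 30/(-145))*(-7419) = ((8 - 1/110 - 148) - 1/145*30)*(-7419) = (-15401/110 - 6/29)*(-7419) = -447289/3190*(-7419) = 3318437091/3190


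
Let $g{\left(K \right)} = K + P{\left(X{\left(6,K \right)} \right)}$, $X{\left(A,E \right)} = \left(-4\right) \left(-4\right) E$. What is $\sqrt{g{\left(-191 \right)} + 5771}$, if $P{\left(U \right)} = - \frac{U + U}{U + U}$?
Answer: $\sqrt{5579} \approx 74.693$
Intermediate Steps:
$X{\left(A,E \right)} = 16 E$
$P{\left(U \right)} = -1$ ($P{\left(U \right)} = - \frac{2 U}{2 U} = - 2 U \frac{1}{2 U} = \left(-1\right) 1 = -1$)
$g{\left(K \right)} = -1 + K$ ($g{\left(K \right)} = K - 1 = -1 + K$)
$\sqrt{g{\left(-191 \right)} + 5771} = \sqrt{\left(-1 - 191\right) + 5771} = \sqrt{-192 + 5771} = \sqrt{5579}$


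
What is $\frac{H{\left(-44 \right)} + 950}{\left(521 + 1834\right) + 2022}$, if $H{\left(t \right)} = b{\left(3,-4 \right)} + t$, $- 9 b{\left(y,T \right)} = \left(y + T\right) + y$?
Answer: $\frac{8152}{39393} \approx 0.20694$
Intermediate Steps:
$b{\left(y,T \right)} = - \frac{2 y}{9} - \frac{T}{9}$ ($b{\left(y,T \right)} = - \frac{\left(y + T\right) + y}{9} = - \frac{\left(T + y\right) + y}{9} = - \frac{T + 2 y}{9} = - \frac{2 y}{9} - \frac{T}{9}$)
$H{\left(t \right)} = - \frac{2}{9} + t$ ($H{\left(t \right)} = \left(\left(- \frac{2}{9}\right) 3 - - \frac{4}{9}\right) + t = \left(- \frac{2}{3} + \frac{4}{9}\right) + t = - \frac{2}{9} + t$)
$\frac{H{\left(-44 \right)} + 950}{\left(521 + 1834\right) + 2022} = \frac{\left(- \frac{2}{9} - 44\right) + 950}{\left(521 + 1834\right) + 2022} = \frac{- \frac{398}{9} + 950}{2355 + 2022} = \frac{8152}{9 \cdot 4377} = \frac{8152}{9} \cdot \frac{1}{4377} = \frac{8152}{39393}$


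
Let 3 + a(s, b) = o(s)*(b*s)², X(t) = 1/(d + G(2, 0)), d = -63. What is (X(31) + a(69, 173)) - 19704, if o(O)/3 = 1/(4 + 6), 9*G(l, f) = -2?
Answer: 243121658163/5690 ≈ 4.2728e+7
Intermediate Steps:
G(l, f) = -2/9 (G(l, f) = (⅑)*(-2) = -2/9)
o(O) = 3/10 (o(O) = 3/(4 + 6) = 3/10)
X(t) = -9/569 (X(t) = 1/(-63 - 2/9) = 1/(-569/9) = -9/569)
a(s, b) = -3 + 3*b²*s²/10 (a(s, b) = -3 + 3*(b*s)²/10 = -3 + 3*(b²*s²)/10 = -3 + 3*b²*s²/10)
(X(31) + a(69, 173)) - 19704 = (-9/569 + (-3 + (3/10)*173²*69²)) - 19704 = (-9/569 + (-3 + (3/10)*29929*4761)) - 19704 = (-9/569 + (-3 + 427475907/10)) - 19704 = (-9/569 + 427475877/10) - 19704 = 243233773923/5690 - 19704 = 243121658163/5690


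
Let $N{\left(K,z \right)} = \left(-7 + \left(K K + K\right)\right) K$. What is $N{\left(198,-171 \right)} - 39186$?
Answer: $7761024$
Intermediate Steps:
$N{\left(K,z \right)} = K \left(-7 + K + K^{2}\right)$ ($N{\left(K,z \right)} = \left(-7 + \left(K^{2} + K\right)\right) K = \left(-7 + \left(K + K^{2}\right)\right) K = \left(-7 + K + K^{2}\right) K = K \left(-7 + K + K^{2}\right)$)
$N{\left(198,-171 \right)} - 39186 = 198 \left(-7 + 198 + 198^{2}\right) - 39186 = 198 \left(-7 + 198 + 39204\right) - 39186 = 198 \cdot 39395 - 39186 = 7800210 - 39186 = 7761024$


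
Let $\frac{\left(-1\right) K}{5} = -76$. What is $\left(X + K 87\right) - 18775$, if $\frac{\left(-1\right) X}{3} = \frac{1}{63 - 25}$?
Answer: $\frac{542827}{38} \approx 14285.0$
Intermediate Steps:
$K = 380$ ($K = \left(-5\right) \left(-76\right) = 380$)
$X = - \frac{3}{38}$ ($X = - \frac{3}{63 - 25} = - \frac{3}{38} \approx -0.078947$)
$\left(X + K 87\right) - 18775 = \left(- \frac{3}{38} + 380 \cdot 87\right) - 18775 = \left(- \frac{3}{38} + 33060\right) - 18775 = \frac{1256277}{38} - 18775 = \frac{542827}{38}$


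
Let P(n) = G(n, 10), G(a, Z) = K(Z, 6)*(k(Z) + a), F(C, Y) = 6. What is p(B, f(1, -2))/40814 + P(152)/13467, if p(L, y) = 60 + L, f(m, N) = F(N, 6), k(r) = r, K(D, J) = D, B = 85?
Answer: 22690465/183214046 ≈ 0.12385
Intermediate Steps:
f(m, N) = 6
G(a, Z) = Z*(Z + a)
P(n) = 100 + 10*n (P(n) = 10*(10 + n) = 100 + 10*n)
p(B, f(1, -2))/40814 + P(152)/13467 = (60 + 85)/40814 + (100 + 10*152)/13467 = 145*(1/40814) + (100 + 1520)*(1/13467) = 145/40814 + 1620*(1/13467) = 145/40814 + 540/4489 = 22690465/183214046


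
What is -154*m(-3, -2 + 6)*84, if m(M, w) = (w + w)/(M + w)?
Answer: -103488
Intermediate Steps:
m(M, w) = 2*w/(M + w) (m(M, w) = (2*w)/(M + w) = 2*w/(M + w))
-154*m(-3, -2 + 6)*84 = -154*2*(-2 + 6)/(-3 + (-2 + 6))*84 = -154*2*4/(-3 + 4)*84 = -154*2*4/1*84 = -154*2*4*1*84 = -1232*84 = -154*672 = -103488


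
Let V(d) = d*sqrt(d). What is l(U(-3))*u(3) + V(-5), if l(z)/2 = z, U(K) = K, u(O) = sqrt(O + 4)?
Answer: -6*sqrt(7) - 5*I*sqrt(5) ≈ -15.875 - 11.18*I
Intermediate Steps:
V(d) = d**(3/2)
u(O) = sqrt(4 + O)
l(z) = 2*z
l(U(-3))*u(3) + V(-5) = (2*(-3))*sqrt(4 + 3) + (-5)**(3/2) = -6*sqrt(7) - 5*I*sqrt(5)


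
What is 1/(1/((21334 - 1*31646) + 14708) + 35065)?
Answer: 4396/154145741 ≈ 2.8518e-5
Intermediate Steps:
1/(1/((21334 - 1*31646) + 14708) + 35065) = 1/(1/((21334 - 31646) + 14708) + 35065) = 1/(1/(-10312 + 14708) + 35065) = 1/(1/4396 + 35065) = 1/(154145741/4396) = 4396/154145741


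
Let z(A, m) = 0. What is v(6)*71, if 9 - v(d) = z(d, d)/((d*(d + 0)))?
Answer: 639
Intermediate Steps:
v(d) = 9 (v(d) = 9 - 0/(d*(d + 0)) = 9 - 0/(d*d) = 9 - 0/(d**2) = 9 - 0/d**2 = 9 - 1*0 = 9 + 0 = 9)
v(6)*71 = 9*71 = 639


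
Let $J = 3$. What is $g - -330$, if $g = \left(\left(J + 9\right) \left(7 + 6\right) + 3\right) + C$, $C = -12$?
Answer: $477$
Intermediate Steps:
$g = 147$ ($g = \left(\left(3 + 9\right) \left(7 + 6\right) + 3\right) - 12 = \left(12 \cdot 13 + 3\right) - 12 = \left(156 + 3\right) - 12 = 159 - 12 = 147$)
$g - -330 = 147 - -330 = 147 + 330 = 477$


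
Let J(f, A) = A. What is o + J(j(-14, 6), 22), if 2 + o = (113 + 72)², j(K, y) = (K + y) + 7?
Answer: 34245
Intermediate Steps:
j(K, y) = 7 + K + y
o = 34223 (o = -2 + (113 + 72)² = -2 + 185² = -2 + 34225 = 34223)
o + J(j(-14, 6), 22) = 34223 + 22 = 34245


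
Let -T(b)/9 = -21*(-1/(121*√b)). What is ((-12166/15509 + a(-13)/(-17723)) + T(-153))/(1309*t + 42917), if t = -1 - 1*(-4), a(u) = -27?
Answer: -215199275/12875823231908 + 9*I*√17/13765444 ≈ -1.6713e-5 + 2.6957e-6*I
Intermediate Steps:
t = 3 (t = -1 + 4 = 3)
T(b) = -189/(121*√b) (T(b) = -(-189)/((-121*√b)) = -(-189)*(-1/(121*√b)) = -189/(121*√b))
((-12166/15509 + a(-13)/(-17723)) + T(-153))/(1309*t + 42917) = ((-12166/15509 - 27/(-17723)) - (-63)*I*√17/2057)/(1309*3 + 42917) = ((-12166*1/15509 - 27*(-1/17723)) - (-63)*I*√17/2057)/(3927 + 42917) = ((-12166/15509 + 27/17723) + 63*I*√17/2057)/46844 = (-215199275/274866007 + 63*I*√17/2057)*(1/46844) = -215199275/12875823231908 + 9*I*√17/13765444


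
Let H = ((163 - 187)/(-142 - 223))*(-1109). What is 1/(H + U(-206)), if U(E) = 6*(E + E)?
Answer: -365/928896 ≈ -0.00039294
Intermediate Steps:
U(E) = 12*E (U(E) = 6*(2*E) = 12*E)
H = -26616/365 (H = -24/(-365)*(-1109) = -24*(-1/365)*(-1109) = (24/365)*(-1109) = -26616/365 ≈ -72.921)
1/(H + U(-206)) = 1/(-26616/365 + 12*(-206)) = 1/(-26616/365 - 2472) = 1/(-928896/365) = -365/928896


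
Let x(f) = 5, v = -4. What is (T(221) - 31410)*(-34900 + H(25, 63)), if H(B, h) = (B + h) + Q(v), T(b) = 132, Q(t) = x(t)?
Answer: 1088693346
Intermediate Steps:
Q(t) = 5
H(B, h) = 5 + B + h (H(B, h) = (B + h) + 5 = 5 + B + h)
(T(221) - 31410)*(-34900 + H(25, 63)) = (132 - 31410)*(-34900 + (5 + 25 + 63)) = -31278*(-34900 + 93) = -31278*(-34807) = 1088693346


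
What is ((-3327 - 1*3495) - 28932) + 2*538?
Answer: -34678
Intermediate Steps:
((-3327 - 1*3495) - 28932) + 2*538 = ((-3327 - 3495) - 28932) + 1076 = (-6822 - 28932) + 1076 = -35754 + 1076 = -34678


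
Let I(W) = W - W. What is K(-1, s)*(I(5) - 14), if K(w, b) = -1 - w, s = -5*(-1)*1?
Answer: 0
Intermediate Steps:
I(W) = 0
s = 5 (s = 5*1 = 5)
K(-1, s)*(I(5) - 14) = (-1 - 1*(-1))*(0 - 14) = (-1 + 1)*(-14) = 0*(-14) = 0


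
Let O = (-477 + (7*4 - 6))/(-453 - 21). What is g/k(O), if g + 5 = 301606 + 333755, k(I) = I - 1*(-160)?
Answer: 301158744/76295 ≈ 3947.3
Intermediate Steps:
O = 455/474 (O = (-477 + (28 - 6))/(-474) = (-477 + 22)*(-1/474) = -455*(-1/474) = 455/474 ≈ 0.95992)
k(I) = 160 + I (k(I) = I + 160 = 160 + I)
g = 635356 (g = -5 + (301606 + 333755) = -5 + 635361 = 635356)
g/k(O) = 635356/(160 + 455/474) = 635356/(76295/474) = 635356*(474/76295) = 301158744/76295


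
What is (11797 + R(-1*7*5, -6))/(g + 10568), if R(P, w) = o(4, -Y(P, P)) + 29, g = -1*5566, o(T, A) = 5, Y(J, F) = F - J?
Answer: 11831/5002 ≈ 2.3653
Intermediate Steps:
g = -5566
R(P, w) = 34 (R(P, w) = 5 + 29 = 34)
(11797 + R(-1*7*5, -6))/(g + 10568) = (11797 + 34)/(-5566 + 10568) = 11831/5002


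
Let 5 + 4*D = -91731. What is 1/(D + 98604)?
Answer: 1/75670 ≈ 1.3215e-5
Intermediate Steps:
D = -22934 (D = -5/4 + (¼)*(-91731) = -5/4 - 91731/4 = -22934)
1/(D + 98604) = 1/(-22934 + 98604) = 1/75670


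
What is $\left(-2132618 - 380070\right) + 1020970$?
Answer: $-1491718$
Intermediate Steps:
$\left(-2132618 - 380070\right) + 1020970 = -2512688 + 1020970 = -1491718$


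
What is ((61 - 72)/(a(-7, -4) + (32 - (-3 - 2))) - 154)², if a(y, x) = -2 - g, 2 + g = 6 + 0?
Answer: 22896225/961 ≈ 23825.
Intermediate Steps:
g = 4 (g = -2 + (6 + 0) = -2 + 6 = 4)
a(y, x) = -6 (a(y, x) = -2 - 1*4 = -2 - 4 = -6)
((61 - 72)/(a(-7, -4) + (32 - (-3 - 2))) - 154)² = ((61 - 72)/(-6 + (32 - (-3 - 2))) - 154)² = (-11/(-6 + (32 - 1*(-5))) - 154)² = (-11/(-6 + (32 + 5)) - 154)² = (-11/(-6 + 37) - 154)² = (-11/31 - 154)² = (-4785/31)² = 22896225/961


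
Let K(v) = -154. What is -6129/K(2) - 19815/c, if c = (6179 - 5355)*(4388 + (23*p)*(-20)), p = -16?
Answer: 898906453/22587488 ≈ 39.797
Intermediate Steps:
c = 9680352 (c = (6179 - 5355)*(4388 + (23*(-16))*(-20)) = 824*(4388 - 368*(-20)) = 824*(4388 + 7360) = 824*11748 = 9680352)
-6129/K(2) - 19815/c = -6129/(-154) - 19815/9680352 = -6129*(-1/154) - 19815*1/9680352 = 6129/154 - 6605/3226784 = 898906453/22587488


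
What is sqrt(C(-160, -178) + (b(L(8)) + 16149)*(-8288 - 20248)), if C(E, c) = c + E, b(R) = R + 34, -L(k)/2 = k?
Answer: 5*I*sqrt(18453674) ≈ 21479.0*I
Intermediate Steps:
L(k) = -2*k
b(R) = 34 + R
C(E, c) = E + c
sqrt(C(-160, -178) + (b(L(8)) + 16149)*(-8288 - 20248)) = sqrt((-160 - 178) + ((34 - 2*8) + 16149)*(-8288 - 20248)) = sqrt(-338 + ((34 - 16) + 16149)*(-28536)) = sqrt(-338 + (18 + 16149)*(-28536)) = sqrt(-338 + 16167*(-28536)) = sqrt(-338 - 461341512) = sqrt(-461341850) = 5*I*sqrt(18453674)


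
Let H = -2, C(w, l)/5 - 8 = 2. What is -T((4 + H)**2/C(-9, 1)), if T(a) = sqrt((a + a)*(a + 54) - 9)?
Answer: -I*sqrt(217)/25 ≈ -0.58924*I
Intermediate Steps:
C(w, l) = 50 (C(w, l) = 40 + 5*2 = 40 + 10 = 50)
T(a) = sqrt(-9 + 2*a*(54 + a)) (T(a) = sqrt((2*a)*(54 + a) - 9) = sqrt(2*a*(54 + a) - 9) = sqrt(-9 + 2*a*(54 + a)))
-T((4 + H)**2/C(-9, 1)) = -sqrt(-9 + 2*((4 - 2)**2/50)**2 + 108*((4 - 2)**2/50)) = -sqrt(-9 + 2*(2**2*(1/50))**2 + 108*(2**2*(1/50))) = -sqrt(-9 + 2*(4*(1/50))**2 + 108*(4*(1/50))) = -sqrt(-9 + 2*(2/25)**2 + 108*(2/25)) = -sqrt(-9 + 2*(4/625) + 216/25) = -sqrt(-9 + 8/625 + 216/25) = -sqrt(-217/625) = -I*sqrt(217)/25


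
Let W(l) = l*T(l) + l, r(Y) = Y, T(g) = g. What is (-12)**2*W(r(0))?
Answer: 0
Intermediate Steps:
W(l) = l + l**2 (W(l) = l*l + l = l**2 + l = l + l**2)
(-12)**2*W(r(0)) = (-12)**2*(0*(1 + 0)) = 144*(0*1) = 144*0 = 0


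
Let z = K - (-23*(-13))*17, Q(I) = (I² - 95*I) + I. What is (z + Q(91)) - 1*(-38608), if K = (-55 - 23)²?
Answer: 39336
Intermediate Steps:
Q(I) = I² - 94*I
K = 6084 (K = (-78)² = 6084)
z = 1001 (z = 6084 - (-23*(-13))*17 = 6084 - 299*17 = 6084 - 1*5083 = 6084 - 5083 = 1001)
(z + Q(91)) - 1*(-38608) = (1001 + 91*(-94 + 91)) - 1*(-38608) = (1001 + 91*(-3)) + 38608 = (1001 - 273) + 38608 = 728 + 38608 = 39336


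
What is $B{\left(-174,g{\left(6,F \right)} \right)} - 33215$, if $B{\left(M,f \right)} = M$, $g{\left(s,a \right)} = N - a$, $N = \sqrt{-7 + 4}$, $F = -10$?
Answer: $-33389$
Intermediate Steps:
$N = i \sqrt{3}$ ($N = \sqrt{-3} = i \sqrt{3} \approx 1.732 i$)
$g{\left(s,a \right)} = - a + i \sqrt{3}$ ($g{\left(s,a \right)} = i \sqrt{3} - a = - a + i \sqrt{3}$)
$B{\left(-174,g{\left(6,F \right)} \right)} - 33215 = -174 - 33215 = -33389$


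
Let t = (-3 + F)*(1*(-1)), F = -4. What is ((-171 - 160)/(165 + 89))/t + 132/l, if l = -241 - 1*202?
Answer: -381329/787654 ≈ -0.48413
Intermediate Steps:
l = -443 (l = -241 - 202 = -443)
t = 7 (t = (-3 - 4)*(1*(-1)) = -7*(-1) = 7)
((-171 - 160)/(165 + 89))/t + 132/l = ((-171 - 160)/(165 + 89))/7 + 132/(-443) = -331/254*(1/7) + 132*(-1/443) = -331*1/254*(1/7) - 132/443 = -331/254*1/7 - 132/443 = -331/1778 - 132/443 = -381329/787654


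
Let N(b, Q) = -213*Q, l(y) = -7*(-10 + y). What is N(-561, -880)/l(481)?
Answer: -62480/1099 ≈ -56.852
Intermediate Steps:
l(y) = 70 - 7*y
N(-561, -880)/l(481) = (-213*(-880))/(70 - 7*481) = 187440/(70 - 3367) = 187440/(-3297) = 187440*(-1/3297) = -62480/1099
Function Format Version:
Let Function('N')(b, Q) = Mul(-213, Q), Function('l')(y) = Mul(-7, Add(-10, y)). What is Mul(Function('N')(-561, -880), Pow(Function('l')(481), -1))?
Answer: Rational(-62480, 1099) ≈ -56.852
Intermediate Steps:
Function('l')(y) = Add(70, Mul(-7, y))
Mul(Function('N')(-561, -880), Pow(Function('l')(481), -1)) = Mul(Mul(-213, -880), Pow(Add(70, Mul(-7, 481)), -1)) = Mul(187440, Pow(Add(70, -3367), -1)) = Mul(187440, Pow(-3297, -1)) = Mul(187440, Rational(-1, 3297)) = Rational(-62480, 1099)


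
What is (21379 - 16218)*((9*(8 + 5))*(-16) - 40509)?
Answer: -218728341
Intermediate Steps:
(21379 - 16218)*((9*(8 + 5))*(-16) - 40509) = 5161*((9*13)*(-16) - 40509) = 5161*(117*(-16) - 40509) = 5161*(-1872 - 40509) = 5161*(-42381) = -218728341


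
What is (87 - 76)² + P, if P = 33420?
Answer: 33541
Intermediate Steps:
(87 - 76)² + P = (87 - 76)² + 33420 = 11² + 33420 = 121 + 33420 = 33541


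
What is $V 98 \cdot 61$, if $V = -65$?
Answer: $-388570$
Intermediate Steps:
$V 98 \cdot 61 = \left(-65\right) 98 \cdot 61 = \left(-6370\right) 61 = -388570$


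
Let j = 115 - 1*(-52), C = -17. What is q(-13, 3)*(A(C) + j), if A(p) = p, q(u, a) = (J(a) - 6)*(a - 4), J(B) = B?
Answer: 450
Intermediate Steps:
q(u, a) = (-6 + a)*(-4 + a) (q(u, a) = (a - 6)*(a - 4) = (-6 + a)*(-4 + a))
j = 167 (j = 115 + 52 = 167)
q(-13, 3)*(A(C) + j) = (24 + 3² - 10*3)*(-17 + 167) = (24 + 9 - 30)*150 = 3*150 = 450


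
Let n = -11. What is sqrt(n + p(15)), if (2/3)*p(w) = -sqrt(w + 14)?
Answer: sqrt(-44 - 6*sqrt(29))/2 ≈ 4.3678*I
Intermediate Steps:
p(w) = -3*sqrt(14 + w)/2 (p(w) = 3*(-sqrt(w + 14))/2 = 3*(-sqrt(14 + w))/2 = -3*sqrt(14 + w)/2)
sqrt(n + p(15)) = sqrt(-11 - 3*sqrt(14 + 15)/2) = sqrt(-11 - 3*sqrt(29)/2)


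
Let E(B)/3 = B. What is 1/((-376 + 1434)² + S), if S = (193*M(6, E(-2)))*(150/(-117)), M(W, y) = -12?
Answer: 13/14590332 ≈ 8.9100e-7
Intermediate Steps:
E(B) = 3*B
S = 38600/13 (S = (193*(-12))*(150/(-117)) = -347400*(-1)/117 = -2316*(-50/39) = 38600/13 ≈ 2969.2)
1/((-376 + 1434)² + S) = 1/((-376 + 1434)² + 38600/13) = 1/(1058² + 38600/13) = 1/(1119364 + 38600/13) = 1/(14590332/13) = 13/14590332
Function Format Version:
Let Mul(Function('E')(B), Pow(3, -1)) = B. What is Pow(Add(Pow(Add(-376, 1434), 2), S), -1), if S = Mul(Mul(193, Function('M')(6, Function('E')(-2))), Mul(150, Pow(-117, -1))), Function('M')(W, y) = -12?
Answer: Rational(13, 14590332) ≈ 8.9100e-7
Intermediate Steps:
Function('E')(B) = Mul(3, B)
S = Rational(38600, 13) (S = Mul(Mul(193, -12), Mul(150, Pow(-117, -1))) = Mul(-2316, Mul(150, Rational(-1, 117))) = Mul(-2316, Rational(-50, 39)) = Rational(38600, 13) ≈ 2969.2)
Pow(Add(Pow(Add(-376, 1434), 2), S), -1) = Pow(Add(Pow(Add(-376, 1434), 2), Rational(38600, 13)), -1) = Pow(Add(Pow(1058, 2), Rational(38600, 13)), -1) = Pow(Add(1119364, Rational(38600, 13)), -1) = Pow(Rational(14590332, 13), -1) = Rational(13, 14590332)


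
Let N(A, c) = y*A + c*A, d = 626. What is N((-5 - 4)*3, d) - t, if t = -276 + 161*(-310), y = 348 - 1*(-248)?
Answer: 17192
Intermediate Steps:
y = 596 (y = 348 + 248 = 596)
N(A, c) = 596*A + A*c (N(A, c) = 596*A + c*A = 596*A + A*c)
t = -50186 (t = -276 - 49910 = -50186)
N((-5 - 4)*3, d) - t = ((-5 - 4)*3)*(596 + 626) - 1*(-50186) = -9*3*1222 + 50186 = -27*1222 + 50186 = -32994 + 50186 = 17192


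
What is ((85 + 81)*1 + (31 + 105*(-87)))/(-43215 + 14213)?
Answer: 4469/14501 ≈ 0.30819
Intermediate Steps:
((85 + 81)*1 + (31 + 105*(-87)))/(-43215 + 14213) = (166*1 + (31 - 9135))/(-29002) = (166 - 9104)*(-1/29002) = -8938*(-1/29002) = 4469/14501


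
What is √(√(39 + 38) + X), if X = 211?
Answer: √(211 + √77) ≈ 14.825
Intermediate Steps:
√(√(39 + 38) + X) = √(√(39 + 38) + 211) = √(√77 + 211) = √(211 + √77)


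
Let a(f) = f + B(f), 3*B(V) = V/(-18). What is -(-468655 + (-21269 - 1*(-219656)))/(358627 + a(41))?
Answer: 14594472/19368031 ≈ 0.75353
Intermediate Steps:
B(V) = -V/54 (B(V) = (V/(-18))/3 = (V*(-1/18))/3 = (-V/18)/3 = -V/54)
a(f) = 53*f/54 (a(f) = f - f/54 = 53*f/54)
-(-468655 + (-21269 - 1*(-219656)))/(358627 + a(41)) = -(-468655 + (-21269 - 1*(-219656)))/(358627 + (53/54)*41) = -(-468655 + (-21269 + 219656))/(358627 + 2173/54) = -(-468655 + 198387)/19368031/54 = -(-270268)*54/19368031 = -1*(-14594472/19368031) = 14594472/19368031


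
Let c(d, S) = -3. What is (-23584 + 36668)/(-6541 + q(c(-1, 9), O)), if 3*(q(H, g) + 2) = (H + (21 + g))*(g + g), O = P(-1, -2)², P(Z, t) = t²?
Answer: -39252/18541 ≈ -2.1170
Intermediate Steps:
O = 16 (O = ((-2)²)² = 4² = 16)
q(H, g) = -2 + 2*g*(21 + H + g)/3 (q(H, g) = -2 + ((H + (21 + g))*(g + g))/3 = -2 + ((21 + H + g)*(2*g))/3 = -2 + (2*g*(21 + H + g))/3 = -2 + 2*g*(21 + H + g)/3)
(-23584 + 36668)/(-6541 + q(c(-1, 9), O)) = (-23584 + 36668)/(-6541 + (-2 + 14*16 + (⅔)*16² + (⅔)*(-3)*16)) = 13084/(-6541 + (-2 + 224 + (⅔)*256 - 32)) = 13084/(-6541 + (-2 + 224 + 512/3 - 32)) = 13084/(-6541 + 1082/3) = 13084/(-18541/3) = 13084*(-3/18541) = -39252/18541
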